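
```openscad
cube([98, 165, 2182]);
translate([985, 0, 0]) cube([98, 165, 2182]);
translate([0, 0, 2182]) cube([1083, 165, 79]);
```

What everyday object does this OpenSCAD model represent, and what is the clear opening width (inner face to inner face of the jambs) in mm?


A door frame. The clear opening width is 887 mm.

Two 2182 mm tall posts with a header on top — a door frame. The left jamb is 98 mm wide at x = 0; the right jamb starts at x = 985. The clear opening is 985 − 98 = 887 mm.


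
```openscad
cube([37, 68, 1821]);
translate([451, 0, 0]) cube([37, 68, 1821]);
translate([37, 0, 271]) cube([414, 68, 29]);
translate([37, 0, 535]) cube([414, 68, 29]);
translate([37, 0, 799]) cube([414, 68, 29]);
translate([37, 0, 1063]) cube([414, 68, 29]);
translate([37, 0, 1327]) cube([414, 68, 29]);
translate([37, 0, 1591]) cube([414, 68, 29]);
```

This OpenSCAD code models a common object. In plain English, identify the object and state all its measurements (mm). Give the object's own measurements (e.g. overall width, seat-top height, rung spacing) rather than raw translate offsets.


A straight ladder. Two 37×68 mm vertical rails, 1821 mm tall, stand 488 mm apart (outside-to-outside) with their front faces coplanar on the −y side. 6 rungs, each 68 mm deep and 29 mm tall, span between the inner faces of the rails, front faces flush with the rails. The lowest rung's underside is at z = 271 mm and rungs are spaced 264 mm apart (underside to underside).


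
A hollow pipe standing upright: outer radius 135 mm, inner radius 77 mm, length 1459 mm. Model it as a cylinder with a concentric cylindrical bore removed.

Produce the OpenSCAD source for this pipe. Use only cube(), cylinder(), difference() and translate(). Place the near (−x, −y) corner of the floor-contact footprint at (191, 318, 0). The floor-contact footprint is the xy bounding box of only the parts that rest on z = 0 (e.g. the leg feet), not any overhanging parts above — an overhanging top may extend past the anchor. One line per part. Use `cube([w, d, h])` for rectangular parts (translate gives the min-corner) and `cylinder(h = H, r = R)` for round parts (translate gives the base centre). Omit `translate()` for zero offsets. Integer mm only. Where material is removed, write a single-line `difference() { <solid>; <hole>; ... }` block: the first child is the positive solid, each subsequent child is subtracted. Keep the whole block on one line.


difference() { translate([326, 453, 0]) cylinder(h = 1459, r = 135); translate([326, 453, 0]) cylinder(h = 1459, r = 77); }


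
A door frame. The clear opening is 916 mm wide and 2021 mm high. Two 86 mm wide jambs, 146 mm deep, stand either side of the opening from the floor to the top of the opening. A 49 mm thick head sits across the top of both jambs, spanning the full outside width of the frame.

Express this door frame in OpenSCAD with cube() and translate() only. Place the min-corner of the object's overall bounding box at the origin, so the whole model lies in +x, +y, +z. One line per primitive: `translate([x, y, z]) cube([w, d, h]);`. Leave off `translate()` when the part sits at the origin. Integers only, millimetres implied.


cube([86, 146, 2021]);
translate([1002, 0, 0]) cube([86, 146, 2021]);
translate([0, 0, 2021]) cube([1088, 146, 49]);


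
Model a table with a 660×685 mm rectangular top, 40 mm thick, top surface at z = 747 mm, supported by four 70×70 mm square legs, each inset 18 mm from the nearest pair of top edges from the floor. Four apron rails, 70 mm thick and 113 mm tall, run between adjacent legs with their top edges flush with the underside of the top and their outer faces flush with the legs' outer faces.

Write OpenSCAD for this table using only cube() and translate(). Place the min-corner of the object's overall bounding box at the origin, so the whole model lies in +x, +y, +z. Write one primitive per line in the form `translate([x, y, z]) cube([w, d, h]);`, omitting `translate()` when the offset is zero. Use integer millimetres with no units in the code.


// leg_h = 747 - 40 = 707
// apron z = 707 - 113 = 594
translate([0, 0, 707]) cube([660, 685, 40]);
translate([18, 18, 0]) cube([70, 70, 707]);
translate([572, 18, 0]) cube([70, 70, 707]);
translate([18, 597, 0]) cube([70, 70, 707]);
translate([572, 597, 0]) cube([70, 70, 707]);
translate([88, 18, 594]) cube([484, 70, 113]);
translate([88, 597, 594]) cube([484, 70, 113]);
translate([18, 88, 594]) cube([70, 509, 113]);
translate([572, 88, 594]) cube([70, 509, 113]);


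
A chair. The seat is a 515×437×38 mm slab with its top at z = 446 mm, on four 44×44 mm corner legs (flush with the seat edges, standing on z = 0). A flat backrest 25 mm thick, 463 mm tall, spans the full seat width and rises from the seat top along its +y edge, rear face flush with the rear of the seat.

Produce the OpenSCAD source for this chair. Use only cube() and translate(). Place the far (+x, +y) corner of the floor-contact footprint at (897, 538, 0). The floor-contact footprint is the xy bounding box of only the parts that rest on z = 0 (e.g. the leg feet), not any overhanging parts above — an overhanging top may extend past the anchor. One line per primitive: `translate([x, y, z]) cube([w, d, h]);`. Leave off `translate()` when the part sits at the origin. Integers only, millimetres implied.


// leg_h = 446 - 38 = 408
translate([382, 101, 408]) cube([515, 437, 38]);
translate([382, 101, 0]) cube([44, 44, 408]);
translate([853, 101, 0]) cube([44, 44, 408]);
translate([382, 494, 0]) cube([44, 44, 408]);
translate([853, 494, 0]) cube([44, 44, 408]);
translate([382, 513, 446]) cube([515, 25, 463]);


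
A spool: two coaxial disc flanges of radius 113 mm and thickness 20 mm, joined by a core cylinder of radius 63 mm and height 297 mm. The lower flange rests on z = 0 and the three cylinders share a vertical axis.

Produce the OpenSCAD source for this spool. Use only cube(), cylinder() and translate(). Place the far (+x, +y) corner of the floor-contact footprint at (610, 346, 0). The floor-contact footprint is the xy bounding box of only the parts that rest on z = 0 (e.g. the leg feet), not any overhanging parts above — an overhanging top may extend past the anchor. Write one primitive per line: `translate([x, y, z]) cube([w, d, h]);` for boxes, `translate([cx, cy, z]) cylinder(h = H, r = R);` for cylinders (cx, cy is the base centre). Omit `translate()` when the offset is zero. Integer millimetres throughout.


translate([497, 233, 0]) cylinder(h = 20, r = 113);
translate([497, 233, 20]) cylinder(h = 297, r = 63);
translate([497, 233, 317]) cylinder(h = 20, r = 113);


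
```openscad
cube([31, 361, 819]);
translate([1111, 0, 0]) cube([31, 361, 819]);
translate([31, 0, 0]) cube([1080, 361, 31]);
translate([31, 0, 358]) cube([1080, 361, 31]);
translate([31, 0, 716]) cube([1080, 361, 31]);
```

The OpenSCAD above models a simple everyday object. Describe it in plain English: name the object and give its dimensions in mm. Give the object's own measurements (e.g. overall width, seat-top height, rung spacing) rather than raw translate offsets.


An open bookshelf. Two side panels, each 31 mm thick, 361 mm deep and 819 mm tall, stand 1142 mm apart (outside-to-outside). Between them sit 3 shelves, each 31 mm thick and 361 mm deep, spanning the full gap between the sides. The bottom shelf rests on the floor (its underside at z = 0) and the clear gap between one shelf's top and the next shelf's underside is 327 mm.


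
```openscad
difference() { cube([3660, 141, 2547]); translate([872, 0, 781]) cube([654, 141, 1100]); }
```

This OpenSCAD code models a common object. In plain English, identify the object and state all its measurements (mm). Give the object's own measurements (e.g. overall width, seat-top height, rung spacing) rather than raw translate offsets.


A wall 3660 mm long (x), 141 mm thick (y), 2547 mm tall, with a rectangular window opening cut through it. The opening is 654 mm wide and 1100 mm tall; its sill is at z = 781 mm and its near (−x) edge is 872 mm from the wall's −x end. The opening passes through the full wall thickness.


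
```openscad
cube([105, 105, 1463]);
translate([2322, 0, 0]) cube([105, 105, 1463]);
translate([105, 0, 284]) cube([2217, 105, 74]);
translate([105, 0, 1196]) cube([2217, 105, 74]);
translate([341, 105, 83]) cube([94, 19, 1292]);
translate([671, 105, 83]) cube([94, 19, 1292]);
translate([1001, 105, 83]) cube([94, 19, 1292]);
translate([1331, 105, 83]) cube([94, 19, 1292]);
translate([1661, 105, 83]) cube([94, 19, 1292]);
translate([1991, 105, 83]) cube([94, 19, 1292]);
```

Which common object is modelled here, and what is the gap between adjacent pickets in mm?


A fence section. The picket gap is 236 mm.

Two posts, two rails, 6 pickets — a fence section. Span 2217 mm holds 6 pickets of 94 mm with 7 equal gaps: ⌊(2217 − 6·94) / 7⌋ = 236 mm.


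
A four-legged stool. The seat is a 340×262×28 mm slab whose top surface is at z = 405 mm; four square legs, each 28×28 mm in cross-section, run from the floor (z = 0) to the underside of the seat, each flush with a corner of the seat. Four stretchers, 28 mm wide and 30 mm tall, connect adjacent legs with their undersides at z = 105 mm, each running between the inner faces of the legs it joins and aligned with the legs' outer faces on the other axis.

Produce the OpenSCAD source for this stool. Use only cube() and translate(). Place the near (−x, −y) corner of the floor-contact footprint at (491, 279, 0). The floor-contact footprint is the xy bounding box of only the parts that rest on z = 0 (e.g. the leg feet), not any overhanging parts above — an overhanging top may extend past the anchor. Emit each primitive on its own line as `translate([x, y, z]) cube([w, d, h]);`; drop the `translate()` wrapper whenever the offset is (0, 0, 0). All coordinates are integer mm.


translate([491, 279, 377]) cube([340, 262, 28]);
translate([491, 279, 0]) cube([28, 28, 377]);
translate([803, 279, 0]) cube([28, 28, 377]);
translate([491, 513, 0]) cube([28, 28, 377]);
translate([803, 513, 0]) cube([28, 28, 377]);
translate([519, 279, 105]) cube([284, 28, 30]);
translate([519, 513, 105]) cube([284, 28, 30]);
translate([491, 307, 105]) cube([28, 206, 30]);
translate([803, 307, 105]) cube([28, 206, 30]);


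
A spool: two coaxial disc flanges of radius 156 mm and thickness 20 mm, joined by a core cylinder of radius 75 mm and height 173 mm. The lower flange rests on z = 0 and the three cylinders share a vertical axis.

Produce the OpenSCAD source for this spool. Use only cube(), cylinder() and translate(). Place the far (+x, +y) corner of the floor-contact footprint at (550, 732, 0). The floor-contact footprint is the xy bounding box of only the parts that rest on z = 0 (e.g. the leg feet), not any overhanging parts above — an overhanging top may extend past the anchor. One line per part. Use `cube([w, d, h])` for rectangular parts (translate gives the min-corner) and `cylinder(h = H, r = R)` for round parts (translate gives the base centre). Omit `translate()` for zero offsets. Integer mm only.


translate([394, 576, 0]) cylinder(h = 20, r = 156);
translate([394, 576, 20]) cylinder(h = 173, r = 75);
translate([394, 576, 193]) cylinder(h = 20, r = 156);


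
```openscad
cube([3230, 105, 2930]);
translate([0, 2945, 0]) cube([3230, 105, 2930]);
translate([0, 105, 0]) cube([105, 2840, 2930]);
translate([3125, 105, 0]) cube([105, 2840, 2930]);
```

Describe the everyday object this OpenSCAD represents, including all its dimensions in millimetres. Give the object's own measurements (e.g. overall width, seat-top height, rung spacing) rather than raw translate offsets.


The wall frame of a small rectangular building: four walls, each 2930 mm tall and 105 mm thick, enclosing a footprint 3230 mm (x) by 3050 mm (y) outside-to-outside, with no floor or roof. The front and back walls (the −y and +y sides) span the full width; the two side walls fit between them.


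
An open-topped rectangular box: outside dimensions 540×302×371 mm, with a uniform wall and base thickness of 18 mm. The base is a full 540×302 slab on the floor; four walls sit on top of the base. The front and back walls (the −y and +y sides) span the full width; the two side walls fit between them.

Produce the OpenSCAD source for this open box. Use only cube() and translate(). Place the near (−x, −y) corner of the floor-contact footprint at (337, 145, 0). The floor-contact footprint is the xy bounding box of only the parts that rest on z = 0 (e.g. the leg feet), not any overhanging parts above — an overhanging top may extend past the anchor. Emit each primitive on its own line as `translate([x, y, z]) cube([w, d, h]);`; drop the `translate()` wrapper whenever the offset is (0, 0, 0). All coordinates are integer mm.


translate([337, 145, 0]) cube([540, 302, 18]);
translate([337, 145, 18]) cube([540, 18, 353]);
translate([337, 429, 18]) cube([540, 18, 353]);
translate([337, 163, 18]) cube([18, 266, 353]);
translate([859, 163, 18]) cube([18, 266, 353]);


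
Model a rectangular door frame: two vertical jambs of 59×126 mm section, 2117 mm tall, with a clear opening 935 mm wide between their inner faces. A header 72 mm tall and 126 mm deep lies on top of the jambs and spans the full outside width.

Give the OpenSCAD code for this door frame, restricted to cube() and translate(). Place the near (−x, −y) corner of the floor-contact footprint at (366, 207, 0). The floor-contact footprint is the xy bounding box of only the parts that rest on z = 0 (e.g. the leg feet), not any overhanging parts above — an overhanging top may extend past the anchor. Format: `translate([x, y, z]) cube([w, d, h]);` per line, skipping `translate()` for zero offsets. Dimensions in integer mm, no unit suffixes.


translate([366, 207, 0]) cube([59, 126, 2117]);
translate([1360, 207, 0]) cube([59, 126, 2117]);
translate([366, 207, 2117]) cube([1053, 126, 72]);


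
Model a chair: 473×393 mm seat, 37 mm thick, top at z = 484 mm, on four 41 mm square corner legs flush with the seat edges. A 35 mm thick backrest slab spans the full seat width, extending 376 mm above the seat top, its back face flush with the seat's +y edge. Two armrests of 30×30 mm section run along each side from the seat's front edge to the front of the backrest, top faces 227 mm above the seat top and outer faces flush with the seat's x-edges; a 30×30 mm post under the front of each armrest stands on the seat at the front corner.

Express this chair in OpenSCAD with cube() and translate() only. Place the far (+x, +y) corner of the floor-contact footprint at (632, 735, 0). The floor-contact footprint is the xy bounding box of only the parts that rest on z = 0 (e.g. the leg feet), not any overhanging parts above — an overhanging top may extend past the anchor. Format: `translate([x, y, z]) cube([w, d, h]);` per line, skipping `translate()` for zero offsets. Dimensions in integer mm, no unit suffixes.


translate([159, 342, 447]) cube([473, 393, 37]);
translate([159, 342, 0]) cube([41, 41, 447]);
translate([591, 342, 0]) cube([41, 41, 447]);
translate([159, 694, 0]) cube([41, 41, 447]);
translate([591, 694, 0]) cube([41, 41, 447]);
translate([159, 700, 484]) cube([473, 35, 376]);
translate([159, 342, 681]) cube([30, 358, 30]);
translate([602, 342, 681]) cube([30, 358, 30]);
translate([159, 342, 484]) cube([30, 30, 197]);
translate([602, 342, 484]) cube([30, 30, 197]);


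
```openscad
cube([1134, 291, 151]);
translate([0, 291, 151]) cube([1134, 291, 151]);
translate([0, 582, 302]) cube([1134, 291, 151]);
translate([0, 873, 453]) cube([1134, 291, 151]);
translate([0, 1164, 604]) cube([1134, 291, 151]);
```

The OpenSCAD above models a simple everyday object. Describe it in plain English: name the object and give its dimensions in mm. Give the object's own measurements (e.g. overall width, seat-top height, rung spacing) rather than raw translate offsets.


A straight staircase of 5 solid steps. Each step is 1134 mm wide (x), 291 mm deep (y, the going) and 151 mm tall (the rise). The first step rests on the floor; each subsequent step sits one going further in +y and one rise higher in +z, directly behind and above the previous step with no overlap.


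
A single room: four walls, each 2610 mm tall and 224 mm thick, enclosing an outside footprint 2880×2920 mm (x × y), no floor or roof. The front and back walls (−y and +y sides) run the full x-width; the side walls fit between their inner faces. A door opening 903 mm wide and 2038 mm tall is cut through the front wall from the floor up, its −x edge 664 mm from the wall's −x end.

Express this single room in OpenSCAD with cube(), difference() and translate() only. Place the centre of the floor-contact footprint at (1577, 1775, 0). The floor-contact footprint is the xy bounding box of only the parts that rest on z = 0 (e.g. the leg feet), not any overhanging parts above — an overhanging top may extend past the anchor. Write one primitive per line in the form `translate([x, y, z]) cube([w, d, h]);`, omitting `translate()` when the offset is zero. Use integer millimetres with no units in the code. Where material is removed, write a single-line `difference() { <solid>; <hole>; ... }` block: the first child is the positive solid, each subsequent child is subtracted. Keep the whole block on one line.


difference() { translate([137, 315, 0]) cube([2880, 224, 2610]); translate([801, 315, 0]) cube([903, 224, 2038]); }
translate([137, 3011, 0]) cube([2880, 224, 2610]);
translate([137, 539, 0]) cube([224, 2472, 2610]);
translate([2793, 539, 0]) cube([224, 2472, 2610]);


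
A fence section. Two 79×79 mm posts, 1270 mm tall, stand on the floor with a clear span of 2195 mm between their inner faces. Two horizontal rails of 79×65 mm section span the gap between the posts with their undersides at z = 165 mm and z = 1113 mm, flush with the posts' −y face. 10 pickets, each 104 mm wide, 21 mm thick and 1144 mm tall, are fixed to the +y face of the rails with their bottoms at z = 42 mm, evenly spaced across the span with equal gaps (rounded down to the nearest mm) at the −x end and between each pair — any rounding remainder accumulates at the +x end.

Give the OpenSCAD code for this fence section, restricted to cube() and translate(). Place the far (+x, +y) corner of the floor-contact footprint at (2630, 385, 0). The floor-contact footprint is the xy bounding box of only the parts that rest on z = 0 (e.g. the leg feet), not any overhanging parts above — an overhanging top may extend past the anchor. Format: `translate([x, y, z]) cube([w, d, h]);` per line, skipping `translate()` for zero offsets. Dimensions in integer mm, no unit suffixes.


translate([277, 306, 0]) cube([79, 79, 1270]);
translate([2551, 306, 0]) cube([79, 79, 1270]);
translate([356, 306, 165]) cube([2195, 79, 65]);
translate([356, 306, 1113]) cube([2195, 79, 65]);
translate([461, 385, 42]) cube([104, 21, 1144]);
translate([670, 385, 42]) cube([104, 21, 1144]);
translate([879, 385, 42]) cube([104, 21, 1144]);
translate([1088, 385, 42]) cube([104, 21, 1144]);
translate([1297, 385, 42]) cube([104, 21, 1144]);
translate([1506, 385, 42]) cube([104, 21, 1144]);
translate([1715, 385, 42]) cube([104, 21, 1144]);
translate([1924, 385, 42]) cube([104, 21, 1144]);
translate([2133, 385, 42]) cube([104, 21, 1144]);
translate([2342, 385, 42]) cube([104, 21, 1144]);


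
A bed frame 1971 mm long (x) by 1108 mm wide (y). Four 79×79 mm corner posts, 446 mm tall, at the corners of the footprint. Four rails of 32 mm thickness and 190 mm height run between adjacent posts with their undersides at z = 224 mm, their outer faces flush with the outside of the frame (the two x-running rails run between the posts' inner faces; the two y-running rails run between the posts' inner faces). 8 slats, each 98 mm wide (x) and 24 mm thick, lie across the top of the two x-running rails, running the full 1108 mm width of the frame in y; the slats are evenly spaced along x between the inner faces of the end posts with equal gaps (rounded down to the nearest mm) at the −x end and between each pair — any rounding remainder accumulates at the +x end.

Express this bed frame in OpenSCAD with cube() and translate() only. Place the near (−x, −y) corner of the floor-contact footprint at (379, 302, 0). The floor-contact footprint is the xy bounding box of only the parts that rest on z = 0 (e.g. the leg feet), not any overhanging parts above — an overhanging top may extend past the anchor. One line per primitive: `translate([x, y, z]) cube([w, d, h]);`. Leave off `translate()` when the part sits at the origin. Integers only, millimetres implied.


translate([379, 302, 0]) cube([79, 79, 446]);
translate([379, 1331, 0]) cube([79, 79, 446]);
translate([2271, 302, 0]) cube([79, 79, 446]);
translate([2271, 1331, 0]) cube([79, 79, 446]);
translate([458, 302, 224]) cube([1813, 32, 190]);
translate([458, 1378, 224]) cube([1813, 32, 190]);
translate([379, 381, 224]) cube([32, 950, 190]);
translate([2318, 381, 224]) cube([32, 950, 190]);
translate([572, 302, 414]) cube([98, 1108, 24]);
translate([784, 302, 414]) cube([98, 1108, 24]);
translate([996, 302, 414]) cube([98, 1108, 24]);
translate([1208, 302, 414]) cube([98, 1108, 24]);
translate([1420, 302, 414]) cube([98, 1108, 24]);
translate([1632, 302, 414]) cube([98, 1108, 24]);
translate([1844, 302, 414]) cube([98, 1108, 24]);
translate([2056, 302, 414]) cube([98, 1108, 24]);


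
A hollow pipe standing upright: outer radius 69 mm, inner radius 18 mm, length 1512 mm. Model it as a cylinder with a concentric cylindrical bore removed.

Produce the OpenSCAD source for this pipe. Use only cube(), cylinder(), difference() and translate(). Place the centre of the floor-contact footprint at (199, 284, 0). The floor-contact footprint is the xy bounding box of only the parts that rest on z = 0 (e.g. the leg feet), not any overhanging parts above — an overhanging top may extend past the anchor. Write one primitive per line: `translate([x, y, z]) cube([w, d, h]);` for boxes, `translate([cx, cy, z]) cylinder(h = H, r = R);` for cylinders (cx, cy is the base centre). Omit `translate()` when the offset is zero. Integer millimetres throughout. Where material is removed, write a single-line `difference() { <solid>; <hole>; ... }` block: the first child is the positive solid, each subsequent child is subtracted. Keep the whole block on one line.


difference() { translate([199, 284, 0]) cylinder(h = 1512, r = 69); translate([199, 284, 0]) cylinder(h = 1512, r = 18); }


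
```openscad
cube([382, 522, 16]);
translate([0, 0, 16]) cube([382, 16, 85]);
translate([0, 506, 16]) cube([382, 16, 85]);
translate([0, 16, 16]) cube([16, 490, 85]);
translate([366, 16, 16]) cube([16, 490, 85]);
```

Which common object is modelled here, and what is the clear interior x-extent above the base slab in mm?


An open box. The internal width is 350 mm.

A 382×522 base slab with four walls standing on it — an open box. The base is 382 mm wide and the walls are 16 mm thick, so the internal width is 382 − 2 × 16 = 350 mm.


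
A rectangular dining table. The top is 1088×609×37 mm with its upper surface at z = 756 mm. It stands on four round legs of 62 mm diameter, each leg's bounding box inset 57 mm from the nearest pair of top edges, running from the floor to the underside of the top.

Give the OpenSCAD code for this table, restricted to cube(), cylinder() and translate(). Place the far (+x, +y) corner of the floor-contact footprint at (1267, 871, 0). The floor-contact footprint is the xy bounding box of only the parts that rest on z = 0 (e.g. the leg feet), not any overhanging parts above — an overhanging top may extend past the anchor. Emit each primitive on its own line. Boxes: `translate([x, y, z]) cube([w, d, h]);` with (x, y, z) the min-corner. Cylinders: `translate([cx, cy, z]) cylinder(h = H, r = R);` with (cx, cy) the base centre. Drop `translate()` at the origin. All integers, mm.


translate([236, 319, 719]) cube([1088, 609, 37]);
translate([324, 407, 0]) cylinder(h = 719, r = 31);
translate([1236, 407, 0]) cylinder(h = 719, r = 31);
translate([324, 840, 0]) cylinder(h = 719, r = 31);
translate([1236, 840, 0]) cylinder(h = 719, r = 31);


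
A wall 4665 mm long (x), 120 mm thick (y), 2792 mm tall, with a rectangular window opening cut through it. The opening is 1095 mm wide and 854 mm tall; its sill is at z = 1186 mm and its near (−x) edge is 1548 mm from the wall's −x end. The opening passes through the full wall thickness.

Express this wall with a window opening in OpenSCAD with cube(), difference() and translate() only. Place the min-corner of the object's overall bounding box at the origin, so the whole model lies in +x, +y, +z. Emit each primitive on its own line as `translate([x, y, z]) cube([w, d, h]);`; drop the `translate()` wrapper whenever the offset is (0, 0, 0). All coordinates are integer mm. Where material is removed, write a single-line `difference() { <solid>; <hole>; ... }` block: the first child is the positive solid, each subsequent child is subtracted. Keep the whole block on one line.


difference() { cube([4665, 120, 2792]); translate([1548, 0, 1186]) cube([1095, 120, 854]); }


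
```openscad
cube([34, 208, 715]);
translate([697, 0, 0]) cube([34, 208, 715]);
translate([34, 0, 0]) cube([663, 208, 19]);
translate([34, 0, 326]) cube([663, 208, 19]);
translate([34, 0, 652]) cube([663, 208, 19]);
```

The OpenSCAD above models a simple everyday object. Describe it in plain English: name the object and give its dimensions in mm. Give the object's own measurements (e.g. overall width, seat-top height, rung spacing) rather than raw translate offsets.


An open bookshelf. Two side panels, each 34 mm thick, 208 mm deep and 715 mm tall, stand 731 mm apart (outside-to-outside). Between them sit 3 shelves, each 19 mm thick and 208 mm deep, spanning the full gap between the sides. The bottom shelf rests on the floor (its underside at z = 0) and the clear gap between one shelf's top and the next shelf's underside is 307 mm.


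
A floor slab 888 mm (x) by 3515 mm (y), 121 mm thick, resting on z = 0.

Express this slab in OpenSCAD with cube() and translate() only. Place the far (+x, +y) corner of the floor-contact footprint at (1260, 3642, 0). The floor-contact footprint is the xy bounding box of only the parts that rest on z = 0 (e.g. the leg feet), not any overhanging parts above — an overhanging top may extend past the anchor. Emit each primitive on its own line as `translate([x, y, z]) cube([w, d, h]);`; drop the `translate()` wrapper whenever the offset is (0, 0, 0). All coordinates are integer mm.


translate([372, 127, 0]) cube([888, 3515, 121]);


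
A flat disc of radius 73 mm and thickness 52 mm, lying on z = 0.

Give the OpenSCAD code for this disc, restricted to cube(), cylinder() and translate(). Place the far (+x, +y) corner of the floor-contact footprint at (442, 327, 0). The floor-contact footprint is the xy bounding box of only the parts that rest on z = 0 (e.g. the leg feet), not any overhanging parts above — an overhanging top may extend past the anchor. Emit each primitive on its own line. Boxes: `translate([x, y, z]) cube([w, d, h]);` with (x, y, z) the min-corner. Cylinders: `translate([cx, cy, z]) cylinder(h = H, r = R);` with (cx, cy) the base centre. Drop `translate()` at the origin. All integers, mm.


translate([369, 254, 0]) cylinder(h = 52, r = 73);


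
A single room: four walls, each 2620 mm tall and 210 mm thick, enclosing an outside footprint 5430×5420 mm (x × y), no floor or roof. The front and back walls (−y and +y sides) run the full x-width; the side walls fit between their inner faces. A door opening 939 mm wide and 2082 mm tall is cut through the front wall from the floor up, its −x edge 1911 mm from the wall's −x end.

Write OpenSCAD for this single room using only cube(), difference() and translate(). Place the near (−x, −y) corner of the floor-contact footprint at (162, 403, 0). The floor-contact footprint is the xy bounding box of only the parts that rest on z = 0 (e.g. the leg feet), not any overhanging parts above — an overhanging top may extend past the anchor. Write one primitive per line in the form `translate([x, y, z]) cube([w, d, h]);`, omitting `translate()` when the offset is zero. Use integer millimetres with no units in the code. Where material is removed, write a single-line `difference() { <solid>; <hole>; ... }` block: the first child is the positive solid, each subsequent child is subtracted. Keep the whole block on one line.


difference() { translate([162, 403, 0]) cube([5430, 210, 2620]); translate([2073, 403, 0]) cube([939, 210, 2082]); }
translate([162, 5613, 0]) cube([5430, 210, 2620]);
translate([162, 613, 0]) cube([210, 5000, 2620]);
translate([5382, 613, 0]) cube([210, 5000, 2620]);


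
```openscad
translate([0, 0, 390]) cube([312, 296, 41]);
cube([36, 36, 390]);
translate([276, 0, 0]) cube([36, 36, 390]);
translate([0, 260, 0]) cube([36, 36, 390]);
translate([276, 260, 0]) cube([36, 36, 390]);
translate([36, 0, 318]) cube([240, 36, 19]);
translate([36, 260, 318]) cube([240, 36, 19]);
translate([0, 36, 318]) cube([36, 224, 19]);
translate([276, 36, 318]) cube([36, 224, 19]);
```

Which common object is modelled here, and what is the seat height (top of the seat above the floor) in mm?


A stool. The seat height is 431 mm.

A 312×296×41 slab at z = 390 on four corner posts — a stool. The seat top is 390 + 41 = 431 mm.


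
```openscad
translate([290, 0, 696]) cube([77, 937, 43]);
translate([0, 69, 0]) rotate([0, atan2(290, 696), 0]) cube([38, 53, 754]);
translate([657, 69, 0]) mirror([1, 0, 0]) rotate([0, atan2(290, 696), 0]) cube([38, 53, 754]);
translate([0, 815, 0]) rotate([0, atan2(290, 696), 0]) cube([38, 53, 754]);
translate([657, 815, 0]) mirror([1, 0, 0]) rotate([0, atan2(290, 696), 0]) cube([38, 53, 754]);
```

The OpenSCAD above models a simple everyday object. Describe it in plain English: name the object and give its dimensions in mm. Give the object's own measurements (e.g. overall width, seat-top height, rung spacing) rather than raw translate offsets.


A sawhorse. A 77×937×43 mm beam (x, y, z) sits on two A-frame leg pairs. Each pair is two raked legs of 38×53 mm section (53 mm along y) splaying symmetrically in x. Each leg rises 696 mm vertically over 290 mm of horizontal reach and is 754 mm long along its own axis. Every leg's outer bottom edge rests on the floor and its outer top edge meets a bottom edge of the beam — the left legs (tilting toward +x) meet the beam's −x bottom edge, the right legs (their mirror images, tilting toward −x) meet its +x bottom edge — so the leg tops tuck under the beam, the beam's underside is 696 mm above the floor, and the feet are 657 mm apart outside-to-outside with the beam centred between them. The two leg pairs are set in 69 mm from either end of the beam.


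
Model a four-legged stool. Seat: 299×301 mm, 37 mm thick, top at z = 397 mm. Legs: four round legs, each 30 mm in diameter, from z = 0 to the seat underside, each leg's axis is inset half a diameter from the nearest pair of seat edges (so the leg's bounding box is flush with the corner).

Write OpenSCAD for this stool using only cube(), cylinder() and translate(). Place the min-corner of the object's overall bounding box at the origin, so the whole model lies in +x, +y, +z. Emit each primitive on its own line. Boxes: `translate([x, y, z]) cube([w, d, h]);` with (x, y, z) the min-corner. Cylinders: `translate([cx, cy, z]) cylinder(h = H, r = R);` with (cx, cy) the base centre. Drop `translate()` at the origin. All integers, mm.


translate([0, 0, 360]) cube([299, 301, 37]);
translate([15, 15, 0]) cylinder(h = 360, r = 15);
translate([284, 15, 0]) cylinder(h = 360, r = 15);
translate([15, 286, 0]) cylinder(h = 360, r = 15);
translate([284, 286, 0]) cylinder(h = 360, r = 15);


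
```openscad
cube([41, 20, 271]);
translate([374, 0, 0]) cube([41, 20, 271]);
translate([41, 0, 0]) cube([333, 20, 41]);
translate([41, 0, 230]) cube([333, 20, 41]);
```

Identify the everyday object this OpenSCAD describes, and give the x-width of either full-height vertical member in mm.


A picture frame. The border width is 41 mm.

Four thin pieces enclosing a rectangular opening — a picture frame. The two full-height stiles are 271 mm tall; the top rail sits at z = 230 and is 41 mm tall, so the border above the opening is 271 − 230 = 41 mm, matching the stile x-width.


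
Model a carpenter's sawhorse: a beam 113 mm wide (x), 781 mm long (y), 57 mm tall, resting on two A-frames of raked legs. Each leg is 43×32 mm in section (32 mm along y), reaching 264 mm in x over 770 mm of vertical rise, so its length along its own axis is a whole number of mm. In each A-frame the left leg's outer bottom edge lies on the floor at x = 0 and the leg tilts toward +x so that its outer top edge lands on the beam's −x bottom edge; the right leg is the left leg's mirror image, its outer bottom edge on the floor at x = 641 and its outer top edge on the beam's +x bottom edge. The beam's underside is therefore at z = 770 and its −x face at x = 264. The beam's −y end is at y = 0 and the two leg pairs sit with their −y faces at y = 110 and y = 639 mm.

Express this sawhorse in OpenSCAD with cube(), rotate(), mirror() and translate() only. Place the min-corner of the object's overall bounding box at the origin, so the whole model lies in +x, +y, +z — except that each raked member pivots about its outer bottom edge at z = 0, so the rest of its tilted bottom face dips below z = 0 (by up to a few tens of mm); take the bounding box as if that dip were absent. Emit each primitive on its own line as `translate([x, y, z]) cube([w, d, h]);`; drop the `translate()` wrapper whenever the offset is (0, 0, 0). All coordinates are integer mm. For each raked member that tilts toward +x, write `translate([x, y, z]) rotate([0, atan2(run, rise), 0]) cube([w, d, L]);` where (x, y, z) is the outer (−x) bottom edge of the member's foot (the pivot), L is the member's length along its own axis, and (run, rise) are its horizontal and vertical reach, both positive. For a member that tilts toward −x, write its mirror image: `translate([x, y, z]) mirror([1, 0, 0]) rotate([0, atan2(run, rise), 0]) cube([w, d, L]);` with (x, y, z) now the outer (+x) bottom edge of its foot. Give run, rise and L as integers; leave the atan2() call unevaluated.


translate([264, 0, 770]) cube([113, 781, 57]);
translate([0, 110, 0]) rotate([0, atan2(264, 770), 0]) cube([43, 32, 814]);
translate([641, 110, 0]) mirror([1, 0, 0]) rotate([0, atan2(264, 770), 0]) cube([43, 32, 814]);
translate([0, 639, 0]) rotate([0, atan2(264, 770), 0]) cube([43, 32, 814]);
translate([641, 639, 0]) mirror([1, 0, 0]) rotate([0, atan2(264, 770), 0]) cube([43, 32, 814]);


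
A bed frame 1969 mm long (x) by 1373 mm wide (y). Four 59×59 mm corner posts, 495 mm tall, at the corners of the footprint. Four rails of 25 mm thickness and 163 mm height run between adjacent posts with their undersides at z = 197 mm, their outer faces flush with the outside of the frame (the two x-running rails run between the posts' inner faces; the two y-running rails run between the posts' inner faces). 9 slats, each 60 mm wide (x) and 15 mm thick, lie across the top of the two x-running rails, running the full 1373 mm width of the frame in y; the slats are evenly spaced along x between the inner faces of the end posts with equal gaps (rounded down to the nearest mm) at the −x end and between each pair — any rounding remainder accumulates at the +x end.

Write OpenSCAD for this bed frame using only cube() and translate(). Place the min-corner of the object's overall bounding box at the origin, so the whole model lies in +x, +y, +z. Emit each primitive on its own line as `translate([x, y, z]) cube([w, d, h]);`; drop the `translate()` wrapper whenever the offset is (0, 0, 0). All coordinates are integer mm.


cube([59, 59, 495]);
translate([0, 1314, 0]) cube([59, 59, 495]);
translate([1910, 0, 0]) cube([59, 59, 495]);
translate([1910, 1314, 0]) cube([59, 59, 495]);
translate([59, 0, 197]) cube([1851, 25, 163]);
translate([59, 1348, 197]) cube([1851, 25, 163]);
translate([0, 59, 197]) cube([25, 1255, 163]);
translate([1944, 59, 197]) cube([25, 1255, 163]);
translate([190, 0, 360]) cube([60, 1373, 15]);
translate([381, 0, 360]) cube([60, 1373, 15]);
translate([572, 0, 360]) cube([60, 1373, 15]);
translate([763, 0, 360]) cube([60, 1373, 15]);
translate([954, 0, 360]) cube([60, 1373, 15]);
translate([1145, 0, 360]) cube([60, 1373, 15]);
translate([1336, 0, 360]) cube([60, 1373, 15]);
translate([1527, 0, 360]) cube([60, 1373, 15]);
translate([1718, 0, 360]) cube([60, 1373, 15]);


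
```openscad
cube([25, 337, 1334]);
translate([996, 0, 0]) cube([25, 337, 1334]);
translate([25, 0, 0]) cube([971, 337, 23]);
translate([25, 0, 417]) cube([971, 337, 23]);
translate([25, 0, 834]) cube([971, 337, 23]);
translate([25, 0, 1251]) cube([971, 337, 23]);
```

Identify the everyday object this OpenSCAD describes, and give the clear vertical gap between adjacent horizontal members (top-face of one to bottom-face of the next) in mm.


A bookshelf. The clear shelf gap is 394 mm.

Two tall side panels with 4 horizontal boards between them — a bookshelf. The first two shelf undersides are at z = 0 and z = 417; with shelf thickness 23, the clear gap is 417 − 0 − 23 = 394 mm.


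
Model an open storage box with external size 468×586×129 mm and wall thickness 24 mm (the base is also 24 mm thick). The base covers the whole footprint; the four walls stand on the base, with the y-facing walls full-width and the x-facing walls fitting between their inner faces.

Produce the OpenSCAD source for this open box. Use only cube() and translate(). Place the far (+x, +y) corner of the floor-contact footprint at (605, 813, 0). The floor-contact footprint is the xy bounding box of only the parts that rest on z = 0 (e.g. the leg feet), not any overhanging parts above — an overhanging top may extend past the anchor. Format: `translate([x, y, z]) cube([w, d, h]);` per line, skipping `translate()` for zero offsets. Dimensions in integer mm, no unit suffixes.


translate([137, 227, 0]) cube([468, 586, 24]);
translate([137, 227, 24]) cube([468, 24, 105]);
translate([137, 789, 24]) cube([468, 24, 105]);
translate([137, 251, 24]) cube([24, 538, 105]);
translate([581, 251, 24]) cube([24, 538, 105]);


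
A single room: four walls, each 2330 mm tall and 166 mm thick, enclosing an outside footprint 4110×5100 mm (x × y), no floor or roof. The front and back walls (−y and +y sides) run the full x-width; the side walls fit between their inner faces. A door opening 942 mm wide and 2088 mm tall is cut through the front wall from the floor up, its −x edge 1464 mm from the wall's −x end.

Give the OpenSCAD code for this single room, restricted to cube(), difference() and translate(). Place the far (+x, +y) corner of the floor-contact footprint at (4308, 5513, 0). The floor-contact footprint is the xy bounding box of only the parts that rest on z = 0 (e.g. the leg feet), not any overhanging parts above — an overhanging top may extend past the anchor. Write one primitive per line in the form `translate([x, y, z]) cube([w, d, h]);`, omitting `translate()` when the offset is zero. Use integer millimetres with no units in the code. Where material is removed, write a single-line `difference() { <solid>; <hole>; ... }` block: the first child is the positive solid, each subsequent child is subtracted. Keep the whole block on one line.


difference() { translate([198, 413, 0]) cube([4110, 166, 2330]); translate([1662, 413, 0]) cube([942, 166, 2088]); }
translate([198, 5347, 0]) cube([4110, 166, 2330]);
translate([198, 579, 0]) cube([166, 4768, 2330]);
translate([4142, 579, 0]) cube([166, 4768, 2330]);


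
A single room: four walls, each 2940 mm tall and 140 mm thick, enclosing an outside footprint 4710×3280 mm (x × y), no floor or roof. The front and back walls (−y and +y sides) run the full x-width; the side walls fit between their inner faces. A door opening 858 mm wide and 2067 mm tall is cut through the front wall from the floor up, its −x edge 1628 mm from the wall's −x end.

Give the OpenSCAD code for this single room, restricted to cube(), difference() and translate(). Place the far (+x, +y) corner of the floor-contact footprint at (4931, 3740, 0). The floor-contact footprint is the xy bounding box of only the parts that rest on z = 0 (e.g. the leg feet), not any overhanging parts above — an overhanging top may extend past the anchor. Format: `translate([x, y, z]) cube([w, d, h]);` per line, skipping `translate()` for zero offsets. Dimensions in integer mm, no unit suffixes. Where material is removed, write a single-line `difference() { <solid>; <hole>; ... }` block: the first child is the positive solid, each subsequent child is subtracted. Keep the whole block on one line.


difference() { translate([221, 460, 0]) cube([4710, 140, 2940]); translate([1849, 460, 0]) cube([858, 140, 2067]); }
translate([221, 3600, 0]) cube([4710, 140, 2940]);
translate([221, 600, 0]) cube([140, 3000, 2940]);
translate([4791, 600, 0]) cube([140, 3000, 2940]);
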